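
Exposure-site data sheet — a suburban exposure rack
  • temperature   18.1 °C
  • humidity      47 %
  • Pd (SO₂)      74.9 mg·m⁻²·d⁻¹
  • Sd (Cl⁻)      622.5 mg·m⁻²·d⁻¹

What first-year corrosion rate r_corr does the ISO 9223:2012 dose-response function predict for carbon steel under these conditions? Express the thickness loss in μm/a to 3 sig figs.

r_corr = 81.2 μm/a

carbon steel: temperature factor f = -0.054·(8.1) = -0.4374
  SO₂ term: 1.77·74.9^0.52·exp(0.02·47-0.4374) = 27.6
  Cl⁻ term: 0.102·622.5^0.62·exp(0.033·47+0.04·18.1) = 53.58
  r_corr = 27.6 + 53.58 = 81.18 μm/a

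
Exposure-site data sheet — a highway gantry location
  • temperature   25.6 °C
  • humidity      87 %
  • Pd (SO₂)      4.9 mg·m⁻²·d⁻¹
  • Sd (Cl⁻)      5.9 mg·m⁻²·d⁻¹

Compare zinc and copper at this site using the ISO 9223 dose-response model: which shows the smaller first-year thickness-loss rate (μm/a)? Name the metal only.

zinc

zinc: T>10 °C ⇒ hinge -0.071·(25.6−10) = -1.1076
  sulphur-dioxide contribution → 0.4691 μm/a
  chloride contribution → 0.8506 μm/a
  total first-year rate 1.32 μm/a
copper: T>10 °C ⇒ hinge -0.080·(25.6−10) = -1.2480
  sulphur-dioxide contribution → 0.3899 μm/a
  chloride contribution → 1.33 μm/a
  total first-year rate 1.72 μm/a
Ordering by μm/a: copper (1.72) > zinc (1.32)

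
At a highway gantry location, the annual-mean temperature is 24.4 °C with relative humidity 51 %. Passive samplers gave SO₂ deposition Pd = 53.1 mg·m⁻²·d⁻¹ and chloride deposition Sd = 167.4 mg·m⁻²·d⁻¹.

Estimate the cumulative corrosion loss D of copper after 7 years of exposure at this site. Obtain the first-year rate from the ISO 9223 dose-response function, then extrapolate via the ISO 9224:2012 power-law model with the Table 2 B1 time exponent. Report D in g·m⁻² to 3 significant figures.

copper: f(T) = -0.080·(T−10) [T>10 °C] = -1.1520
  sulphur-dioxide contribution → 0.09534 μm/a
  chloride contribution → 0.8467 μm/a
  total first-year rate 0.9421 μm/a
Power-law: D(7) = r_corr · 7^0.667
  D(7) = 0.9421 × 7^0.667 = 0.9421 × 3.662 = 3.45 μm
  Mass loss = 3.45 μm × 8.96 g/cm³ = 30.91 g·m⁻²

D(7) = 30.9 g·m⁻²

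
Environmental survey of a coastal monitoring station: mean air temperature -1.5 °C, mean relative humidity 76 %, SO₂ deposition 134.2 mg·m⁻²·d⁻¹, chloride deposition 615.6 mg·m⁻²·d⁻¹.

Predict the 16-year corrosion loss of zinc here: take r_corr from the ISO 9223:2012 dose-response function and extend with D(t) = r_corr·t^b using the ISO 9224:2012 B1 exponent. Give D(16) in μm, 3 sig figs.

zinc: T≤10 °C ⇒ hinge +0.038·(-1.5−10) = -0.4370
  SO₂ term: 0.0129·134.2^0.44·exp(0.046·76-0.4370) = 2.373
  Sd branch = 0.0175·Sd^0.57·e^(0.008·RH+0.085·T) = 1.101 μm/a
  r_corr = 2.373 + 1.101 = 3.474 μm/a
Power-law: D(16) = r_corr · 16^0.813
  D(16) = 3.474 × 16^0.813 = 3.474 × 9.527 = 33.09 μm

D(16) = 33.1 μm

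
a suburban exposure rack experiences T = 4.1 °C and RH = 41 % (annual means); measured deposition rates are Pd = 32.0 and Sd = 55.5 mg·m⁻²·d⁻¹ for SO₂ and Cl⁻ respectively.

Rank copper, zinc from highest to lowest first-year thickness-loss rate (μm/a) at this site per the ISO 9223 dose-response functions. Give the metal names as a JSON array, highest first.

["zinc", "copper"]

copper: T≤10 °C ⇒ hinge +0.126·(4.1−10) = -0.7434
  SO₂ term: 0.0053·32.0^0.26·exp(0.059·41-0.7434) = 0.06971
  Cl⁻ term: 0.01025·55.5^0.27·exp(0.036·41+0.049·4.1) = 0.1622
  sum: 0.06971 + 0.1622 → r_corr = 0.2319 μm/a
zinc: T≤10 °C ⇒ hinge +0.038·(4.1−10) = -0.2242
  SO₂ term: 0.0129·32.0^0.44·exp(0.046·41-0.2242) = 0.3123
  Sd branch = 0.0175·Sd^0.57·e^(0.008·RH+0.085·T) = 0.3397 μm/a
  sum: 0.3123 + 0.3397 → r_corr = 0.652 μm/a
Ordering by μm/a: zinc (0.652) > copper (0.232)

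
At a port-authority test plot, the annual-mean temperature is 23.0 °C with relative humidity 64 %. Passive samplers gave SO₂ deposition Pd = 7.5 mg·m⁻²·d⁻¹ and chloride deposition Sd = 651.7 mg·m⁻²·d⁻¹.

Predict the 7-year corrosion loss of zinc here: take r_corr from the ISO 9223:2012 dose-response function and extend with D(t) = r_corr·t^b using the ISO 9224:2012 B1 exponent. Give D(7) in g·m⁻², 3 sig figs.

D(7) = 296 g·m⁻²

zinc: f(T) = -0.071·(T−10) [T>10 °C] = -0.9230
  sulphur-dioxide contribution → 0.2362 μm/a
  chloride contribution → 8.288 μm/a
  ⇒ r_corr(zinc) = 8.524 μm/a
Power-law: D(7) = r_corr · 7^0.813
  D(7) = 8.524 × 7^0.813 = 8.524 × 4.865 = 41.47 μm
  Mass loss = 41.47 μm × 7.14 g/cm³ = 296.1 g·m⁻²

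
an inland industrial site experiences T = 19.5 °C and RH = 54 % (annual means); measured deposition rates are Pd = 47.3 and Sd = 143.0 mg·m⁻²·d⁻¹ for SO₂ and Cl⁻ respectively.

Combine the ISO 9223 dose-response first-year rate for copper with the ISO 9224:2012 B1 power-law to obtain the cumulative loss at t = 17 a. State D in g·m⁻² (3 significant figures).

copper: T>10 °C ⇒ hinge -0.080·(19.5−10) = -0.7600
  Pd branch = 0.0053·Pd^0.26·e^(0.059·RH+f) = 0.1634 μm/a
  Cl⁻ term: 0.01025·143.0^0.27·exp(0.036·54+0.049·19.5) = 0.7111
  r_corr = 0.1634 + 0.7111 = 0.8745 μm/a
Power-law: D(17) = r_corr · 17^0.667
  D(17) = 0.8745 × 17^0.667 = 0.8745 × 6.618 = 5.787 μm
  Mass loss = 5.787 μm × 8.96 g/cm³ = 51.85 g·m⁻²

D(17) = 51.9 g·m⁻²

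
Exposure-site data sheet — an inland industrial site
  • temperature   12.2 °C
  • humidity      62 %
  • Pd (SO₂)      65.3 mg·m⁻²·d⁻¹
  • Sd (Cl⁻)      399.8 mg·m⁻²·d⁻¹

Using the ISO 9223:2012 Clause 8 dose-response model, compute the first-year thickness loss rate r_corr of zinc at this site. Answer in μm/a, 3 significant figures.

zinc: f(T) = -0.071·(T−10) [T>10 °C] = -0.1562
  sulphur-dioxide contribution → 1.202 μm/a
  chloride contribution → 2.465 μm/a
  ⇒ r_corr(zinc) = 3.667 μm/a

r_corr = 3.67 μm/a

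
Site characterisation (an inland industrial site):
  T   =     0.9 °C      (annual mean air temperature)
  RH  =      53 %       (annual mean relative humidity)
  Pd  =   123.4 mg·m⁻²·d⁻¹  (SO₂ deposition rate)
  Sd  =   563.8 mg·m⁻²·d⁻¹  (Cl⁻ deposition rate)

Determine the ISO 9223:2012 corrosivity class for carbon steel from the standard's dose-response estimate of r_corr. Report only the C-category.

carbon steel: f(T) = +0.150·(T−10) [T≤10 °C] = -1.3650
  Pd branch = 1.77·Pd^0.52·e^(0.02·RH+f) = 15.96 μm/a
  Cl⁻ term: 0.102·563.8^0.62·exp(0.033·53+0.04·0.9) = 30.87
  r_corr = 15.96 + 30.87 = 46.83 μm/a
Category bounds: 25…50 μm/a bracket r_corr ⇒ C3

C3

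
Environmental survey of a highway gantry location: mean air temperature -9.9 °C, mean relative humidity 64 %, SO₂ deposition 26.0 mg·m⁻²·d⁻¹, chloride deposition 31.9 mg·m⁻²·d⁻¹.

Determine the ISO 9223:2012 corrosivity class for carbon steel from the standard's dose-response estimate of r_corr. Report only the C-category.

carbon steel: T≤10 °C ⇒ hinge +0.150·(-9.9−10) = -2.9850
  SO₂ term: 1.77·26.0^0.52·exp(0.02·64-2.9850) = 1.751
  Sd branch = 0.102·Sd^0.62·e^(0.033·RH+0.04·T) = 4.855 μm/a
  r_corr = 1.751 + 4.855 = 6.606 μm/a
Category bounds: 1.3…25 μm/a bracket r_corr ⇒ C2

C2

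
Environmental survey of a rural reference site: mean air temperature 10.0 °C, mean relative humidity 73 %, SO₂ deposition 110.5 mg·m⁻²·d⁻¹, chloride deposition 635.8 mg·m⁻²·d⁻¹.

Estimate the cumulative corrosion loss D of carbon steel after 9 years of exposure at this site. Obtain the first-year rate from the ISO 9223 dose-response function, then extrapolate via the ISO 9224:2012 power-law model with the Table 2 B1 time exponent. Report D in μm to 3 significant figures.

carbon steel: f(T) = +0.150·(T−10) [T≤10 °C] = +0.0000
  sulphur-dioxide contribution → 88.02 μm/a
  chloride contribution → 92.6 μm/a
  total first-year rate 180.6 μm/a
ISO 9224: D(t) = r_corr · t^b with b = 0.523 (carbon steel, B1)
  D(9) = 180.6 × 9^0.523 = 180.6 × 3.156 = 569.9 μm

D(9) = 570 μm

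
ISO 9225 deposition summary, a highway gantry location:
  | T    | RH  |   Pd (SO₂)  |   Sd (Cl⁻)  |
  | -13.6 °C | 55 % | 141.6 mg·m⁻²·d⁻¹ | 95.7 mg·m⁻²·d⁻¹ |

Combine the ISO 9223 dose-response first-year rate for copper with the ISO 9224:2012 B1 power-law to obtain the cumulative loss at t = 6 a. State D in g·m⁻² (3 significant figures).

D(6) = 4.61 g·m⁻²

copper: temperature factor f = +0.126·(-23.6) = -2.9736
  SO₂ term: 0.0053·141.6^0.26·exp(0.059·55-2.9736) = 0.0252
  Cl⁻ term: 0.01025·95.7^0.27·exp(0.036·55+0.049·-13.6) = 0.1306
  sum: 0.0252 + 0.1306 → r_corr = 0.1558 μm/a
Long-term exponent b (ISO 9224 Table 2, B1) = 0.667
  D(6) = 0.1558 × 6^0.667 = 0.1558 × 3.304 = 0.5149 μm
  Mass loss = 0.5149 μm × 8.96 g/cm³ = 4.613 g·m⁻²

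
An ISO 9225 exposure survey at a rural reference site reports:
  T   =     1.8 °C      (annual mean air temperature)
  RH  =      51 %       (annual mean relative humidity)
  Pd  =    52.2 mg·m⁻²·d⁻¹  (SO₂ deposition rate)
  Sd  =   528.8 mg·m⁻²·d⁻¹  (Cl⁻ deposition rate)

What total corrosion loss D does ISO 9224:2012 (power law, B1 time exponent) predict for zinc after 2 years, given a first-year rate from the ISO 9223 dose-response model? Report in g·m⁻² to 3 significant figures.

D(2) = 20.8 g·m⁻²

zinc: f(T) = +0.038·(T−10) [T≤10 °C] = -0.3116
  SO₂ term: 0.0129·52.2^0.44·exp(0.046·51-0.3116) = 0.5622
  Cl⁻ term: 0.0175·528.8^0.57·exp(0.008·51+0.085·1.8) = 1.094
  sum: 0.5622 + 1.094 → r_corr = 1.656 μm/a
Long-term exponent b (ISO 9224 Table 2, B1) = 0.813
  D(2) = 1.656 × 2^0.813 = 1.656 × 1.757 = 2.909 μm
  Mass loss = 2.909 μm × 7.14 g/cm³ = 20.77 g·m⁻²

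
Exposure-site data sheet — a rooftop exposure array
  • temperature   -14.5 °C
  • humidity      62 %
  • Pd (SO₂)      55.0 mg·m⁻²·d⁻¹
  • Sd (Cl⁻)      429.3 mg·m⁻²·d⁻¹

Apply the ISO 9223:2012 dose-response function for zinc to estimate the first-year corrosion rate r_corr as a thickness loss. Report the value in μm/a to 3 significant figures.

zinc: T≤10 °C ⇒ hinge +0.038·(-14.5−10) = -0.9310
  Pd branch = 0.0129·Pd^0.44·e^(0.046·RH+f) = 0.5136 μm/a
  Sd branch = 0.0175·Sd^0.57·e^(0.008·RH+0.085·T) = 0.2654 μm/a
  sum: 0.5136 + 0.2654 → r_corr = 0.779 μm/a

r_corr = 0.779 μm/a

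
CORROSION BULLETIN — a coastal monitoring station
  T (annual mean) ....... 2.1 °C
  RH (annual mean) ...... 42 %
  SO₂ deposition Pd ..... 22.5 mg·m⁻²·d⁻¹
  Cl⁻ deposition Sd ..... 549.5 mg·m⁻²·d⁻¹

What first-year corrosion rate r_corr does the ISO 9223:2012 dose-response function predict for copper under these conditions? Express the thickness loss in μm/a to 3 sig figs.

r_corr = 0.335 μm/a

copper: f(T) = +0.126·(T−10) [T≤10 °C] = -0.9954
  Pd branch = 0.0053·Pd^0.26·e^(0.059·RH+f) = 0.05245 μm/a
  Cl⁻ term: 0.01025·549.5^0.27·exp(0.036·42+0.049·2.1) = 0.283
  r_corr = 0.05245 + 0.283 = 0.3355 μm/a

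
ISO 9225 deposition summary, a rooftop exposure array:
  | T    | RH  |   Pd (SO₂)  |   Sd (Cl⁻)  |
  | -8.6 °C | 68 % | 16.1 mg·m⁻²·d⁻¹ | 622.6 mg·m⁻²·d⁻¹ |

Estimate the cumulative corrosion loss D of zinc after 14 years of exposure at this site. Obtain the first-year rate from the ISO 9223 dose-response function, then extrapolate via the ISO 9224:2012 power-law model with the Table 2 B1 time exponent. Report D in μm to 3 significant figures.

zinc: temperature factor f = +0.038·(-18.6) = -0.7068
  SO₂ term: 0.0129·16.1^0.44·exp(0.046·68-0.7068) = 0.4933
  Sd branch = 0.0175·Sd^0.57·e^(0.008·RH+0.085·T) = 0.5682 μm/a
  r_corr = 0.4933 + 0.5682 = 1.062 μm/a
Long-term exponent b (ISO 9224 Table 2, B1) = 0.813
  D(14) = 1.062 × 14^0.813 = 1.062 × 8.547 = 9.073 μm

D(14) = 9.07 μm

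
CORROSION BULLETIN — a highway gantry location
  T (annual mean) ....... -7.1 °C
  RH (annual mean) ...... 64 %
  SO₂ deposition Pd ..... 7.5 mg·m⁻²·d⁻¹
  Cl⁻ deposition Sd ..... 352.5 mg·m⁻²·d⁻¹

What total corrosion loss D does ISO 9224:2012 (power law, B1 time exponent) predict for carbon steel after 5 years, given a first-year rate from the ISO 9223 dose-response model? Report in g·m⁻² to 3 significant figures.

D(5) = 464 g·m⁻²

carbon steel: T≤10 °C ⇒ hinge +0.150·(-7.1−10) = -2.5650
  sulphur-dioxide contribution → 1.396 μm/a
  chloride contribution → 24.08 μm/a
  ⇒ r_corr(carbon steel) = 25.48 μm/a
Long-term exponent b (ISO 9224 Table 2, B1) = 0.523
  D(5) = 25.48 × 5^0.523 = 25.48 × 2.32 = 59.12 μm
  Mass loss = 59.12 μm × 7.85 g/cm³ = 464.1 g·m⁻²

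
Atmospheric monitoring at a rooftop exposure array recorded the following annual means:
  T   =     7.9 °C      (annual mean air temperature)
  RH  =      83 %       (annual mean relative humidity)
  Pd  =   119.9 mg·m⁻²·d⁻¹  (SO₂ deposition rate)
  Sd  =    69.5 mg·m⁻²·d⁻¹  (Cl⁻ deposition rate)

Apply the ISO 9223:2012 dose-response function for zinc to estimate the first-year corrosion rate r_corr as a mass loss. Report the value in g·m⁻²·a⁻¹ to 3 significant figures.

zinc: temperature factor f = +0.038·(-2.1) = -0.0798
  Pd branch = 0.0129·Pd^0.44·e^(0.046·RH+f) = 4.454 μm/a
  Cl⁻ term: 0.0175·69.5^0.57·exp(0.008·83+0.085·7.9) = 0.7464
  r_corr = 4.454 + 0.7464 = 5.2 μm/a
Convert to mass loss: 5.2 μm/a × 7.14 g/cm³ = 37.13 g·m⁻²·a⁻¹

r_corr = 37.1 g·m⁻²·a⁻¹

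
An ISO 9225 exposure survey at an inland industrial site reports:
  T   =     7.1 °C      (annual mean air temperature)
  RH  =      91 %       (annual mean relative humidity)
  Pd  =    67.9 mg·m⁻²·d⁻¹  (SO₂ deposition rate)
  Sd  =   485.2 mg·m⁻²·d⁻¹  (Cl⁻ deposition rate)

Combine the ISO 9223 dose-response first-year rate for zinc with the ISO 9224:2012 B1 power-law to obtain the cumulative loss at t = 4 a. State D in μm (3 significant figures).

D(4) = 21.9 μm

zinc: temperature factor f = +0.038·(-2.9) = -0.1102
  sulphur-dioxide contribution → 4.861 μm/a
  chloride contribution → 2.25 μm/a
  ⇒ r_corr(zinc) = 7.111 μm/a
Long-term exponent b (ISO 9224 Table 2, B1) = 0.813
  D(4) = 7.111 × 4^0.813 = 7.111 × 3.087 = 21.95 μm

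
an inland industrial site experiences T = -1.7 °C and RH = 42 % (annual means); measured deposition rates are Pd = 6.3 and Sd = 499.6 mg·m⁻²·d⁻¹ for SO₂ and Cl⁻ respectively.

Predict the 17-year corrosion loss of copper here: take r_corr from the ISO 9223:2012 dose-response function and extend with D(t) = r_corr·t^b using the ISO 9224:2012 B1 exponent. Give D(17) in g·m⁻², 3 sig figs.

D(17) = 15.0 g·m⁻²

copper: T≤10 °C ⇒ hinge +0.126·(-1.7−10) = -1.4742
  Pd branch = 0.0053·Pd^0.26·e^(0.059·RH+f) = 0.02334 μm/a
  Sd branch = 0.01025·Sd^0.27·e^(0.036·RH+0.049·T) = 0.229 μm/a
  sum: 0.02334 + 0.229 → r_corr = 0.2523 μm/a
Power-law: D(17) = r_corr · 17^0.667
  D(17) = 0.2523 × 17^0.667 = 0.2523 × 6.618 = 1.67 μm
  Mass loss = 1.67 μm × 8.96 g/cm³ = 14.96 g·m⁻²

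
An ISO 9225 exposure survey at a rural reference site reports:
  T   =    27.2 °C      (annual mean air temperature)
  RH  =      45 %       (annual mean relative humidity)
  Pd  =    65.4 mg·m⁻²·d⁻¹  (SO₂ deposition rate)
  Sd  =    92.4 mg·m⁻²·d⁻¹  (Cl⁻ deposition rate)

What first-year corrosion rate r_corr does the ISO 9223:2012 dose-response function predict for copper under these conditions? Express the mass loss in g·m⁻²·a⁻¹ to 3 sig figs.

copper: T>10 °C ⇒ hinge -0.080·(27.2−10) = -1.3760
  SO₂ term: 0.0053·65.4^0.26·exp(0.059·45-1.3760) = 0.05647
  Cl⁻ term: 0.01025·92.4^0.27·exp(0.036·45+0.049·27.2) = 0.6666
  r_corr = 0.05647 + 0.6666 = 0.723 μm/a
Convert to mass loss: 0.723 μm/a × 8.96 g/cm³ = 6.478 g·m⁻²·a⁻¹

r_corr = 6.48 g·m⁻²·a⁻¹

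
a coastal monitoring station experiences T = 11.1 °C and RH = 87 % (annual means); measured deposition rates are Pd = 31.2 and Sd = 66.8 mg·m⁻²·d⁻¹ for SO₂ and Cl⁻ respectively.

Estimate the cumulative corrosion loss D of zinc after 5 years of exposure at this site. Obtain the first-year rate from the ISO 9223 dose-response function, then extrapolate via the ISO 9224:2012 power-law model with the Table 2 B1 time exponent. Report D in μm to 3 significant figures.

D(5) = 14.6 μm

zinc: temperature factor f = -0.071·(1.1) = -0.0781
  Pd branch = 0.0129·Pd^0.44·e^(0.046·RH+f) = 2.966 μm/a
  Cl⁻ term: 0.0175·66.8^0.57·exp(0.008·87+0.085·11.1) = 0.989
  r_corr = 2.966 + 0.989 = 3.955 μm/a
Long-term exponent b (ISO 9224 Table 2, B1) = 0.813
  D(5) = 3.955 × 5^0.813 = 3.955 × 3.701 = 14.63 μm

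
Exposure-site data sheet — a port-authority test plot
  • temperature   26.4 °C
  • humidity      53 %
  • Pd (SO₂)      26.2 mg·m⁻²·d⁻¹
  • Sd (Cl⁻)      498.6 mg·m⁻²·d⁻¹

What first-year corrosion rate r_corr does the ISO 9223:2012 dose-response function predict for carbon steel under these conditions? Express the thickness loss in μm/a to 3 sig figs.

carbon steel: T>10 °C ⇒ hinge -0.054·(26.4−10) = -0.8856
  Pd branch = 1.77·Pd^0.52·e^(0.02·RH+f) = 11.51 μm/a
  Cl⁻ term: 0.102·498.6^0.62·exp(0.033·53+0.04·26.4) = 79.32
  sum: 11.51 + 79.32 → r_corr = 90.84 μm/a

r_corr = 90.8 μm/a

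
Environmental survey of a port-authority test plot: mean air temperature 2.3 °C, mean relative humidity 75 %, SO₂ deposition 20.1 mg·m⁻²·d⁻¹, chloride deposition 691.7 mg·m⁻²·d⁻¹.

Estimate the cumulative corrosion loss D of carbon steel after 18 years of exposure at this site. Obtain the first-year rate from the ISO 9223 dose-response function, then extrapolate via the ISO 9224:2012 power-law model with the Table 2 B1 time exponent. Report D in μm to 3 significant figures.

D(18) = 401 μm

carbon steel: T≤10 °C ⇒ hinge +0.150·(2.3−10) = -1.1550
  SO₂ term: 1.77·20.1^0.52·exp(0.02·75-1.1550) = 11.9
  Sd branch = 0.102·Sd^0.62·e^(0.033·RH+0.04·T) = 76.59 μm/a
  r_corr = 11.9 + 76.59 = 88.49 μm/a
Power-law: D(18) = r_corr · 18^0.523
  D(18) = 88.49 × 18^0.523 = 88.49 × 4.534 = 401.2 μm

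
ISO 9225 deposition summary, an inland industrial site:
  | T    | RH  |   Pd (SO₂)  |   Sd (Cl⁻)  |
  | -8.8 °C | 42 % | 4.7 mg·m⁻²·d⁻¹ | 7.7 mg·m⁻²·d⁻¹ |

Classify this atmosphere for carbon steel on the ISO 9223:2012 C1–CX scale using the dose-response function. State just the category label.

carbon steel: T≤10 °C ⇒ hinge +0.150·(-8.8−10) = -2.8200
  SO₂ term: 1.77·4.7^0.52·exp(0.02·42-2.8200) = 0.5465
  Sd branch = 0.102·Sd^0.62·e^(0.033·RH+0.04·T) = 1.017 μm/a
  r_corr = 0.5465 + 1.017 = 1.563 μm/a
Category bounds: 1.3…25 μm/a bracket r_corr ⇒ C2

C2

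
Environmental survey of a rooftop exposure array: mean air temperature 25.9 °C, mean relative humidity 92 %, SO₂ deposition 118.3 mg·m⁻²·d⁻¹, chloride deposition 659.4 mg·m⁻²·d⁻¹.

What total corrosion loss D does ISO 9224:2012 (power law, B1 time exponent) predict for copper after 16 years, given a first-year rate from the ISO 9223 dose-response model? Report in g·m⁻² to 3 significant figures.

D(16) = 395 g·m⁻²

copper: temperature factor f = -0.080·(15.9) = -1.2720
  SO₂ term: 0.0053·118.3^0.26·exp(0.059·92-1.2720) = 1.17
  Cl⁻ term: 0.01025·659.4^0.27·exp(0.036·92+0.049·25.9) = 5.774
  r_corr = 1.17 + 5.774 = 6.944 μm/a
Power-law: D(16) = r_corr · 16^0.667
  D(16) = 6.944 × 16^0.667 = 6.944 × 6.355 = 44.13 μm
  Mass loss = 44.13 μm × 8.96 g/cm³ = 395.4 g·m⁻²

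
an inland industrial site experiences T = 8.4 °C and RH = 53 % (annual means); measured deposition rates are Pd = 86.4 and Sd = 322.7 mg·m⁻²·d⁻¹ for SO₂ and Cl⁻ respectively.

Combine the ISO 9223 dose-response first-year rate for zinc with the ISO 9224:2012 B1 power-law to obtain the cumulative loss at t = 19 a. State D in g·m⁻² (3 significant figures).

zinc: f(T) = +0.038·(T−10) [T≤10 °C] = -0.0608
  SO₂ term: 0.0129·86.4^0.44·exp(0.046·53-0.0608) = 0.9887
  Sd branch = 0.0175·Sd^0.57·e^(0.008·RH+0.085·T) = 1.47 μm/a
  sum: 0.9887 + 1.47 → r_corr = 2.459 μm/a
ISO 9224: D(t) = r_corr · t^b with b = 0.813 (zinc, B1)
  D(19) = 2.459 × 19^0.813 = 2.459 × 10.96 = 26.93 μm
  Mass loss = 26.93 μm × 7.14 g/cm³ = 192.3 g·m⁻²

D(19) = 192 g·m⁻²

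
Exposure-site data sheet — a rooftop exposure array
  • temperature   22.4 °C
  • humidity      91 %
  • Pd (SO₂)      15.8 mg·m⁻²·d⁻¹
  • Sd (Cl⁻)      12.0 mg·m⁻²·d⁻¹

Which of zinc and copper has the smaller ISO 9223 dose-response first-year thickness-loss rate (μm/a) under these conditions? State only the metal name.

zinc

zinc: temperature factor f = -0.071·(12.4) = -0.8804
  Pd branch = 0.0129·Pd^0.44·e^(0.046·RH+f) = 1.185 μm/a
  Cl⁻ term: 0.0175·12.0^0.57·exp(0.008·91+0.085·22.4) = 1.003
  sum: 1.185 + 1.003 → r_corr = 2.188 μm/a
copper: T>10 °C ⇒ hinge -0.080·(22.4−10) = -0.9920
  Pd branch = 0.0053·Pd^0.26·e^(0.059·RH+f) = 0.8646 μm/a
  Cl⁻ term: 0.01025·12.0^0.27·exp(0.036·91+0.049·22.4) = 1.59
  sum: 0.8646 + 1.59 → r_corr = 2.455 μm/a
Ordering by μm/a: copper (2.46) > zinc (2.19)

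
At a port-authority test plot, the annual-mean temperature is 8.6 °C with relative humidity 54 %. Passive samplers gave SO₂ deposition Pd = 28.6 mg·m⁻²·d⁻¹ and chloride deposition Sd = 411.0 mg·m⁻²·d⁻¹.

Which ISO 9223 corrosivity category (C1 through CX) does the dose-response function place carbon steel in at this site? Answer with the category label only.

C4

carbon steel: temperature factor f = +0.150·(-1.4) = -0.2100
  sulphur-dioxide contribution → 24.16 μm/a
  chloride contribution → 35.69 μm/a
  ⇒ r_corr(carbon steel) = 59.85 μm/a
ISO 9223 Table 2 (carbon steel): 50 < 59.8 ≤ 80 μm/a ⇒ C4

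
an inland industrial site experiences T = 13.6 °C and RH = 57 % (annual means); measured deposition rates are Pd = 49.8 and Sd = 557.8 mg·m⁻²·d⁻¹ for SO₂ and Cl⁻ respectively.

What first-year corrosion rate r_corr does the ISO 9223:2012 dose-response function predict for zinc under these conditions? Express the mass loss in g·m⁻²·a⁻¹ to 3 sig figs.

zinc: T>10 °C ⇒ hinge -0.071·(13.6−10) = -0.2556
  Pd branch = 0.0129·Pd^0.44·e^(0.046·RH+f) = 0.7675 μm/a
  Sd branch = 0.0175·Sd^0.57·e^(0.008·RH+0.085·T) = 3.226 μm/a
  r_corr = 0.7675 + 3.226 = 3.993 μm/a
Convert to mass loss: 3.993 μm/a × 7.14 g/cm³ = 28.51 g·m⁻²·a⁻¹

r_corr = 28.5 g·m⁻²·a⁻¹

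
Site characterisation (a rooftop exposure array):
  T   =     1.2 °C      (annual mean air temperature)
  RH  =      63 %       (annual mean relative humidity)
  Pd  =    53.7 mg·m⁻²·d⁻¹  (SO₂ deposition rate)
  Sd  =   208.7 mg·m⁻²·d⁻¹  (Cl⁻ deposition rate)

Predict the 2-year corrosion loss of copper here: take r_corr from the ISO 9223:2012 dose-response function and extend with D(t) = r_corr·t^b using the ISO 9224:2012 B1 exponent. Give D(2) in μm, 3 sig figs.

D(2) = 1.03 μm

copper: f(T) = +0.126·(T−10) [T≤10 °C] = -1.1088
  SO₂ term: 0.0053·53.7^0.26·exp(0.059·63-1.1088) = 0.2027
  Sd branch = 0.01025·Sd^0.27·e^(0.036·RH+0.049·T) = 0.4441 μm/a
  r_corr = 0.2027 + 0.4441 = 0.6468 μm/a
Power-law: D(2) = r_corr · 2^0.667
  D(2) = 0.6468 × 2^0.667 = 0.6468 × 1.588 = 1.027 μm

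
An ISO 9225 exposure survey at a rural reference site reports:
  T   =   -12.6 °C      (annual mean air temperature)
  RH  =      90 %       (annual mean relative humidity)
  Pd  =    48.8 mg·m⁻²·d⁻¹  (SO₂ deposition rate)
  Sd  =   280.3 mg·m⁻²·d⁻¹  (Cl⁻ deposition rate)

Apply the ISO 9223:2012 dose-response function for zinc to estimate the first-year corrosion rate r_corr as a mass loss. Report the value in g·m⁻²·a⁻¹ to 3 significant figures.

r_corr = 15.7 g·m⁻²·a⁻¹

zinc: f(T) = +0.038·(T−10) [T≤10 °C] = -0.8588
  Pd branch = 0.0129·Pd^0.44·e^(0.046·RH+f) = 1.899 μm/a
  Sd branch = 0.0175·Sd^0.57·e^(0.008·RH+0.085·T) = 0.306 μm/a
  sum: 1.899 + 0.306 → r_corr = 2.205 μm/a
Convert to mass loss: 2.205 μm/a × 7.14 g/cm³ = 15.74 g·m⁻²·a⁻¹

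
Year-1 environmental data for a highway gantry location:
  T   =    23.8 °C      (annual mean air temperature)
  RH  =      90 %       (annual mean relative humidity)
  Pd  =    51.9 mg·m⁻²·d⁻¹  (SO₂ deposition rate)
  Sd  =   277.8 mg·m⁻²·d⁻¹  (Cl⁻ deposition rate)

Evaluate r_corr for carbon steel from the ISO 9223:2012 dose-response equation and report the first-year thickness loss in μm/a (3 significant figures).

r_corr = 208 μm/a

carbon steel: temperature factor f = -0.054·(13.8) = -0.7452
  SO₂ term: 1.77·51.9^0.52·exp(0.02·90-0.7452) = 39.62
  Sd branch = 0.102·Sd^0.62·e^(0.033·RH+0.04·T) = 168.7 μm/a
  r_corr = 39.62 + 168.7 = 208.3 μm/a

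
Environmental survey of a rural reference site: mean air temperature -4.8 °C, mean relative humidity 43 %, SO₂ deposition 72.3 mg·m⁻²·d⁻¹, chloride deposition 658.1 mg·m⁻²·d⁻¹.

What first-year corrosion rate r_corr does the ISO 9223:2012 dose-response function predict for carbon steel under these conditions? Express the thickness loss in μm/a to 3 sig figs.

carbon steel: f(T) = +0.150·(T−10) [T≤10 °C] = -2.2200
  sulphur-dioxide contribution → 4.208 μm/a
  chloride contribution → 19.45 μm/a
  ⇒ r_corr(carbon steel) = 23.65 μm/a

r_corr = 23.7 μm/a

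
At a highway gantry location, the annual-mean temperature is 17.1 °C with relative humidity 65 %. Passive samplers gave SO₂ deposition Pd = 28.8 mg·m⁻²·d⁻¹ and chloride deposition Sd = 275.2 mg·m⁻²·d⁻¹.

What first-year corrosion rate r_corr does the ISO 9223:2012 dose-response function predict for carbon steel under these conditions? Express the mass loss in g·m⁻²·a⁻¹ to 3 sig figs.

r_corr = 641 g·m⁻²·a⁻¹

carbon steel: T>10 °C ⇒ hinge -0.054·(17.1−10) = -0.3834
  sulphur-dioxide contribution → 25.41 μm/a
  chloride contribution → 56.21 μm/a
  ⇒ r_corr(carbon steel) = 81.61 μm/a
Convert to mass loss: 81.61 μm/a × 7.85 g/cm³ = 640.7 g·m⁻²·a⁻¹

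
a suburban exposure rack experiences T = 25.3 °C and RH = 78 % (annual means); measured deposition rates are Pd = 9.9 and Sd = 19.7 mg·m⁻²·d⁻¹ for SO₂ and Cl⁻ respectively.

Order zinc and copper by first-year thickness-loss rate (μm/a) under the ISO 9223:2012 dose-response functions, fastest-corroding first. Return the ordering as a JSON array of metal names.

["zinc", "copper"]

zinc: temperature factor f = -0.071·(15.3) = -1.0863
  SO₂ term: 0.0129·9.9^0.44·exp(0.046·78-1.0863) = 0.4317
  Cl⁻ term: 0.0175·19.7^0.57·exp(0.008·78+0.085·25.3) = 1.534
  r_corr = 0.4317 + 1.534 = 1.966 μm/a
copper: f(T) = -0.080·(T−10) [T>10 °C] = -1.2240
  Pd branch = 0.0053·Pd^0.26·e^(0.059·RH+f) = 0.282 μm/a
  Cl⁻ term: 0.01025·19.7^0.27·exp(0.036·78+0.049·25.3) = 1.313
  sum: 0.282 + 1.313 → r_corr = 1.595 μm/a
Ordering by μm/a: zinc (1.97) > copper (1.59)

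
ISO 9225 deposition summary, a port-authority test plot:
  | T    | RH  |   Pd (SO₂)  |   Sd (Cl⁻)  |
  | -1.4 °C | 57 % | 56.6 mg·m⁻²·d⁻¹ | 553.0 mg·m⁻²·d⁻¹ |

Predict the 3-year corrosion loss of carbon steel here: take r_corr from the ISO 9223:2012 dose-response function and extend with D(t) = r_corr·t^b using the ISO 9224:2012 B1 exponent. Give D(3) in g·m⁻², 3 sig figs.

D(3) = 557 g·m⁻²

carbon steel: T≤10 °C ⇒ hinge +0.150·(-1.4−10) = -1.7100
  SO₂ term: 1.77·56.6^0.52·exp(0.02·57-1.7100) = 8.164
  Sd branch = 0.102·Sd^0.62·e^(0.033·RH+0.04·T) = 31.75 μm/a
  sum: 8.164 + 31.75 → r_corr = 39.91 μm/a
Power-law: D(3) = r_corr · 3^0.523
  D(3) = 39.91 × 3^0.523 = 39.91 × 1.776 = 70.89 μm
  Mass loss = 70.89 μm × 7.85 g/cm³ = 556.5 g·m⁻²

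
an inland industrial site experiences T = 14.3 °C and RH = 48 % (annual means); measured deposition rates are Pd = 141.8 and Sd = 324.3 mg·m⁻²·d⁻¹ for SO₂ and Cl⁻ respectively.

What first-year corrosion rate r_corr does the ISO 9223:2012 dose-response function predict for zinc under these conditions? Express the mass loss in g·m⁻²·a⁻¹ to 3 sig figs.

zinc: temperature factor f = -0.071·(4.3) = -0.3053
  sulphur-dioxide contribution → 0.765 μm/a
  chloride contribution → 2.338 μm/a
  total first-year rate 3.103 μm/a
Convert to mass loss: 3.103 μm/a × 7.14 g/cm³ = 22.16 g·m⁻²·a⁻¹

r_corr = 22.2 g·m⁻²·a⁻¹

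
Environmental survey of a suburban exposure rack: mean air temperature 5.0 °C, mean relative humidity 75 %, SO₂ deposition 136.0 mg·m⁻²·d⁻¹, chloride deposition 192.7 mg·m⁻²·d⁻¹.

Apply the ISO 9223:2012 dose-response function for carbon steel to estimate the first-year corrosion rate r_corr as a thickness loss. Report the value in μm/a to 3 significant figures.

carbon steel: temperature factor f = +0.150·(-5.0) = -0.7500
  SO₂ term: 1.77·136.0^0.52·exp(0.02·75-0.7500) = 48.21
  Sd branch = 0.102·Sd^0.62·e^(0.033·RH+0.04·T) = 38.63 μm/a
  sum: 48.21 + 38.63 → r_corr = 86.84 μm/a

r_corr = 86.8 μm/a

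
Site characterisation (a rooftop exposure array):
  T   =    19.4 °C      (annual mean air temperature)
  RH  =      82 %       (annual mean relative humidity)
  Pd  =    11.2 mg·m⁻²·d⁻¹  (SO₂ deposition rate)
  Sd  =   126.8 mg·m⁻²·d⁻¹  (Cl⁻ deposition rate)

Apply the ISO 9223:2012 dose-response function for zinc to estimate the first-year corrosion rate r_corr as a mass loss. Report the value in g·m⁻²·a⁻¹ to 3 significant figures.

r_corr = 25.7 g·m⁻²·a⁻¹

zinc: temperature factor f = -0.071·(9.4) = -0.6674
  SO₂ term: 0.0129·11.2^0.44·exp(0.046·82-0.6674) = 0.8328
  Sd branch = 0.0175·Sd^0.57·e^(0.008·RH+0.085·T) = 2.772 μm/a
  sum: 0.8328 + 2.772 → r_corr = 3.605 μm/a
Convert to mass loss: 3.605 μm/a × 7.14 g/cm³ = 25.74 g·m⁻²·a⁻¹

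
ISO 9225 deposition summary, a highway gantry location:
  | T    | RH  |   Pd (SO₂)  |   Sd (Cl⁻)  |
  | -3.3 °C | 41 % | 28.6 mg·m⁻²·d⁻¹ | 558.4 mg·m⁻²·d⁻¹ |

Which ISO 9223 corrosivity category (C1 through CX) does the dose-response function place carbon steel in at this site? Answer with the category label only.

carbon steel: T≤10 °C ⇒ hinge +0.150·(-3.3−10) = -1.9950
  Pd branch = 1.77·Pd^0.52·e^(0.02·RH+f) = 3.126 μm/a
  Sd branch = 0.102·Sd^0.62·e^(0.033·RH+0.04·T) = 17.46 μm/a
  sum: 3.126 + 17.46 → r_corr = 20.58 μm/a
ISO 9223 Table 2 (carbon steel): 1.3 < 20.6 ≤ 25 μm/a ⇒ C2

C2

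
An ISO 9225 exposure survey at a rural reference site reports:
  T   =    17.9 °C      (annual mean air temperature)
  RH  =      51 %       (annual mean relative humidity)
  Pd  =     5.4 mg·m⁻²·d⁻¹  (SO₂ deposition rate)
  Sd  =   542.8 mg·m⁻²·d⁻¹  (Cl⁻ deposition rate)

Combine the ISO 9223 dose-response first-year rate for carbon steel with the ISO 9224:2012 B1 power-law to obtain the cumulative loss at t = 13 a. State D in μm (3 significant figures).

D(13) = 243 μm

carbon steel: T>10 °C ⇒ hinge -0.054·(17.9−10) = -0.4266
  SO₂ term: 1.77·5.4^0.52·exp(0.02·51-0.4266) = 7.701
  Sd branch = 0.102·Sd^0.62·e^(0.033·RH+0.04·T) = 55.71 μm/a
  r_corr = 7.701 + 55.71 = 63.41 μm/a
ISO 9224: D(t) = r_corr · t^b with b = 0.523 (carbon steel, B1)
  D(13) = 63.41 × 13^0.523 = 63.41 × 3.825 = 242.5 μm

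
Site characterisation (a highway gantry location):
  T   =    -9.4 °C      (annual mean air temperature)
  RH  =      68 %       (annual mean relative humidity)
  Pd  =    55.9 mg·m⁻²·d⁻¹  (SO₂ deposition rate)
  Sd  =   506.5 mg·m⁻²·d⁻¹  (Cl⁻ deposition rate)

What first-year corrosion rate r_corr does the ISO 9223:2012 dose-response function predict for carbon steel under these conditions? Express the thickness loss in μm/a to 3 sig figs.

carbon steel: T≤10 °C ⇒ hinge +0.150·(-9.4−10) = -2.9100
  sulphur-dioxide contribution → 3.044 μm/a
  chloride contribution → 31.38 μm/a
  total first-year rate 34.43 μm/a

r_corr = 34.4 μm/a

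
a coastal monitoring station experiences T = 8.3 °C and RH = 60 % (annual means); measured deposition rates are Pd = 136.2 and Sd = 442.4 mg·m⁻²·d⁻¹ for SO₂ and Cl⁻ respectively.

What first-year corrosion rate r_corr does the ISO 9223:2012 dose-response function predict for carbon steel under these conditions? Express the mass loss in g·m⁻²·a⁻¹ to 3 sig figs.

carbon steel: temperature factor f = +0.150·(-1.7) = -0.2550
  Pd branch = 1.77·Pd^0.52·e^(0.02·RH+f) = 58.63 μm/a
  Sd branch = 0.102·Sd^0.62·e^(0.033·RH+0.04·T) = 44.99 μm/a
  r_corr = 58.63 + 44.99 = 103.6 μm/a
Convert to mass loss: 103.6 μm/a × 7.85 g/cm³ = 813.4 g·m⁻²·a⁻¹

r_corr = 813 g·m⁻²·a⁻¹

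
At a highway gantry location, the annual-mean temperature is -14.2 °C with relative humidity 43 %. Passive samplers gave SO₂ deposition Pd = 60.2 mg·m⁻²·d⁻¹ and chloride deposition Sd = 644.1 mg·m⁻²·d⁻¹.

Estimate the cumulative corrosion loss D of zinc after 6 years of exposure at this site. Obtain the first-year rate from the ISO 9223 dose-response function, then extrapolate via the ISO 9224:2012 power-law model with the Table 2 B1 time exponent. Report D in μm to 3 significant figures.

zinc: temperature factor f = +0.038·(-24.2) = -0.9196
  sulphur-dioxide contribution → 0.2256 μm/a
  chloride contribution → 0.2947 μm/a
  total first-year rate 0.5202 μm/a
Long-term exponent b (ISO 9224 Table 2, B1) = 0.813
  D(6) = 0.5202 × 6^0.813 = 0.5202 × 4.292 = 2.233 μm

D(6) = 2.23 μm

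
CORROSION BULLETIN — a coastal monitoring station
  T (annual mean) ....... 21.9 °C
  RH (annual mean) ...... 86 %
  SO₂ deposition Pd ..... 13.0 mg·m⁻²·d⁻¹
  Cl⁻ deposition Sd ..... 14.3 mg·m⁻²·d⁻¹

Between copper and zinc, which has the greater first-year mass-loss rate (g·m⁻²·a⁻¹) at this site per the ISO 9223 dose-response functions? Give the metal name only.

copper

copper: T>10 °C ⇒ hinge -0.080·(21.9−10) = -0.9520
  sulphur-dioxide contribution → 0.6369 μm/a
  chloride contribution → 1.359 μm/a
  total first-year rate 1.996 μm/a
  mass loss = 1.996 μm/a × 8.96 g/cm³ = 17.88 g·m⁻²·a⁻¹
zinc: f(T) = -0.071·(T−10) [T>10 °C] = -0.8449
  sulphur-dioxide contribution → 0.8951 μm/a
  chloride contribution → 1.021 μm/a
  total first-year rate 1.916 μm/a
  mass loss = 1.916 μm/a × 7.14 g/cm³ = 13.68 g·m⁻²·a⁻¹
Ordering by g·m⁻²·a⁻¹: copper (17.9) > zinc (13.7)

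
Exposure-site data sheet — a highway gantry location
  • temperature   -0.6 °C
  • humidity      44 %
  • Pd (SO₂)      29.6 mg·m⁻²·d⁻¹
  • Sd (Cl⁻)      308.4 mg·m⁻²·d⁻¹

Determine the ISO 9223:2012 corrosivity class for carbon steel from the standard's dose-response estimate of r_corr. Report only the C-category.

carbon steel: temperature factor f = +0.150·(-10.6) = -1.5900
  SO₂ term: 1.77·29.6^0.52·exp(0.02·44-1.5900) = 5.066
  Cl⁻ term: 0.102·308.4^0.62·exp(0.033·44+0.04·-0.6) = 14.86
  sum: 5.066 + 14.86 → r_corr = 19.93 μm/a
Category bounds: 1.3…25 μm/a bracket r_corr ⇒ C2

C2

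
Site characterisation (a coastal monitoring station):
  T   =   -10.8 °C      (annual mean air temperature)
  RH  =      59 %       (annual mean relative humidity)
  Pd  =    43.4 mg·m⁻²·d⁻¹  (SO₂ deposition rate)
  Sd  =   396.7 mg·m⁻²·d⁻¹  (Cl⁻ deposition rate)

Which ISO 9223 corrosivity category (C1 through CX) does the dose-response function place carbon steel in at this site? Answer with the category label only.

carbon steel: f(T) = +0.150·(T−10) [T≤10 °C] = -3.1200
  sulphur-dioxide contribution → 1.807 μm/a
  chloride contribution → 18.95 μm/a
  ⇒ r_corr(carbon steel) = 20.76 μm/a
20.8 μm/a falls in (1.3, 25] for carbon steel → category C2

C2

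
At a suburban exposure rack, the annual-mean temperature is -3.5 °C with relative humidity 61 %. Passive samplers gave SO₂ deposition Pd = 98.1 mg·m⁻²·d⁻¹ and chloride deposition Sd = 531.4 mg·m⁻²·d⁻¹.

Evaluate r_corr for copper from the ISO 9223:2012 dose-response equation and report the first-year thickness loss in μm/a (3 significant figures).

r_corr = 0.539 μm/a

copper: f(T) = +0.126·(T−10) [T≤10 °C] = -1.7010
  sulphur-dioxide contribution → 0.1165 μm/a
  chloride contribution → 0.4225 μm/a
  total first-year rate 0.539 μm/a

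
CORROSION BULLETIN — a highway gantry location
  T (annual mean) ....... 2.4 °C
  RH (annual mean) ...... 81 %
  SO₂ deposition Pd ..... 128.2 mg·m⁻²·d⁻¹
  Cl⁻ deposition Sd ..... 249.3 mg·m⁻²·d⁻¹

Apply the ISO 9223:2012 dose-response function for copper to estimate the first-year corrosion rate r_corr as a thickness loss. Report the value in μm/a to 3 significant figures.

r_corr = 1.80 μm/a

copper: T≤10 °C ⇒ hinge +0.126·(2.4−10) = -0.9576
  SO₂ term: 0.0053·128.2^0.26·exp(0.059·81-0.9576) = 0.8549
  Sd branch = 0.01025·Sd^0.27·e^(0.036·RH+0.049·T) = 0.9447 μm/a
  r_corr = 0.8549 + 0.9447 = 1.8 μm/a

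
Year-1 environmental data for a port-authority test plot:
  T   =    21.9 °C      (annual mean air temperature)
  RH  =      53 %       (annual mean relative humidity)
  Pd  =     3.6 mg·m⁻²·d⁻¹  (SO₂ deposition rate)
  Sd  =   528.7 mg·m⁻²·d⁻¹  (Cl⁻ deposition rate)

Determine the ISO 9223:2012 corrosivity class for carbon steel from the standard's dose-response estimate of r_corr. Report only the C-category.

carbon steel: temperature factor f = -0.054·(11.9) = -0.6426
  sulphur-dioxide contribution → 5.23 μm/a
  chloride contribution → 68.71 μm/a
  ⇒ r_corr(carbon steel) = 73.94 μm/a
ISO 9223 Table 2 (carbon steel): 50 < 73.9 ≤ 80 μm/a ⇒ C4

C4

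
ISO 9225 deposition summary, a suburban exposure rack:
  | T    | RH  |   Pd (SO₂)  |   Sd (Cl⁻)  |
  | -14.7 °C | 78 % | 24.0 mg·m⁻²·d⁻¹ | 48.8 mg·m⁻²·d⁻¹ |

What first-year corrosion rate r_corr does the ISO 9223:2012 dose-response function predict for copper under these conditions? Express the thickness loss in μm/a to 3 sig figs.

r_corr = 0.290 μm/a

copper: temperature factor f = +0.126·(-24.7) = -3.1122
  sulphur-dioxide contribution → 0.05372 μm/a
  chloride contribution → 0.2362 μm/a
  total first-year rate 0.2899 μm/a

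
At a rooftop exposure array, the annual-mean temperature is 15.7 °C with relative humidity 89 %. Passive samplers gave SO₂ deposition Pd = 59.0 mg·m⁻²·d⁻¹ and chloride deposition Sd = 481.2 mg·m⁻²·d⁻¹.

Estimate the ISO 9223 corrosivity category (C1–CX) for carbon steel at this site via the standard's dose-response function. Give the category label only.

carbon steel: temperature factor f = -0.054·(5.7) = -0.3078
  Pd branch = 1.77·Pd^0.52·e^(0.02·RH+f) = 64.3 μm/a
  Cl⁻ term: 0.102·481.2^0.62·exp(0.033·89+0.04·15.7) = 165.9
  sum: 64.3 + 165.9 → r_corr = 230.2 μm/a
230 μm/a falls in (200, 700] for carbon steel → category CX

CX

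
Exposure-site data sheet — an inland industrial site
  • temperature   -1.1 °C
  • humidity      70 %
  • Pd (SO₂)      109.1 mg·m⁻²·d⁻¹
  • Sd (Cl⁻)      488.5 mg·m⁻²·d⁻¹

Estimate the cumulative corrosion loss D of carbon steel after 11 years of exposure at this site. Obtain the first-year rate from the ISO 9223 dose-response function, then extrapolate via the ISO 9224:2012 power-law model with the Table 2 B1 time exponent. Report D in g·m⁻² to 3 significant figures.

D(11) = 1.69e+03 g·m⁻²

carbon steel: T≤10 °C ⇒ hinge +0.150·(-1.1−10) = -1.6650
  Pd branch = 1.77·Pd^0.52·e^(0.02·RH+f) = 15.58 μm/a
  Sd branch = 0.102·Sd^0.62·e^(0.033·RH+0.04·T) = 45.69 μm/a
  sum: 15.58 + 45.69 → r_corr = 61.27 μm/a
ISO 9224: D(t) = r_corr · t^b with b = 0.523 (carbon steel, B1)
  D(11) = 61.27 × 11^0.523 = 61.27 × 3.505 = 214.7 μm
  Mass loss = 214.7 μm × 7.85 g/cm³ = 1686 g·m⁻²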